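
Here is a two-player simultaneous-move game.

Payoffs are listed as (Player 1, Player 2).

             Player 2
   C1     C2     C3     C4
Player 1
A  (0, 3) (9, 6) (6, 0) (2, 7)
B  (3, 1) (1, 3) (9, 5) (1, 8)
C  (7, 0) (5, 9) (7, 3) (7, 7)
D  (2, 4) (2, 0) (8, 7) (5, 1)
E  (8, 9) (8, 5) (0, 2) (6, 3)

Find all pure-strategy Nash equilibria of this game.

Player 1 against C1: payoffs 0, 3, 7, 2, 8 → best response E.
Player 1 against C2: payoffs 9, 1, 5, 2, 8 → best response A.
Player 1 against C3: payoffs 6, 9, 7, 8, 0 → best response B.
Player 1 against C4: payoffs 2, 1, 7, 5, 6 → best response C.
Player 2 against A: payoffs 3, 6, 0, 7 → best response C4.
Player 2 against B: payoffs 1, 3, 5, 8 → best response C4.
Player 2 against C: payoffs 0, 9, 3, 7 → best response C2.
Player 2 against D: payoffs 4, 0, 7, 1 → best response C3.
Player 2 against E: payoffs 9, 5, 2, 3 → best response C1.
Mutual best responses: (E, C1).

(E, C1)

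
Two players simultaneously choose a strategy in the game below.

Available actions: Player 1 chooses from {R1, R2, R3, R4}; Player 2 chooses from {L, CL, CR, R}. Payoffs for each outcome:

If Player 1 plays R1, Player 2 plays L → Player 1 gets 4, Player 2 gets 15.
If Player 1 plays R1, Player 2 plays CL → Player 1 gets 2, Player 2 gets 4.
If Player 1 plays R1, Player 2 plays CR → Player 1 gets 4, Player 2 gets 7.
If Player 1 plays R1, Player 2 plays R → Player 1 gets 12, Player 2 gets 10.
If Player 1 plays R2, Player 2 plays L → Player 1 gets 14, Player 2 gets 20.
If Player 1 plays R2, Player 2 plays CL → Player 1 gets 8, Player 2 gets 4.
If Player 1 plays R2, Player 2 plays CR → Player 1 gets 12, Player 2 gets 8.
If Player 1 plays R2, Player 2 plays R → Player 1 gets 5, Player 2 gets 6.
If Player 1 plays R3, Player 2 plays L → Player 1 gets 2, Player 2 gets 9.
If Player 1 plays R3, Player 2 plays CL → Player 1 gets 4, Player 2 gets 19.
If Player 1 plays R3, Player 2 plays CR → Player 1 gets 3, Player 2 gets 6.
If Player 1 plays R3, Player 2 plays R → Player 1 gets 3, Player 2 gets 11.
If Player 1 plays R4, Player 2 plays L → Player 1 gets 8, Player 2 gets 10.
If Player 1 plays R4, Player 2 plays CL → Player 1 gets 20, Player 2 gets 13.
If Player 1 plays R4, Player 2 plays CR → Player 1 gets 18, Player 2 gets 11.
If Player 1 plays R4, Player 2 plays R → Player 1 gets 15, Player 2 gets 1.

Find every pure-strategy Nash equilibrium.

The pure Nash equilibria are (R2, L), (R4, CL).

Player 1 against L: payoffs 4, 14, 2, 8 → best response R2.
Player 1 against CL: payoffs 2, 8, 4, 20 → best response R4.
Player 1 against CR: payoffs 4, 12, 3, 18 → best response R4.
Player 1 against R: payoffs 12, 5, 3, 15 → best response R4.
Player 2 against R1: payoffs 15, 4, 7, 10 → best response L.
Player 2 against R2: payoffs 20, 4, 8, 6 → best response L.
Player 2 against R3: payoffs 9, 19, 6, 11 → best response CL.
Player 2 against R4: payoffs 10, 13, 11, 1 → best response CL.
Mutual best responses: (R2, L); (R4, CL).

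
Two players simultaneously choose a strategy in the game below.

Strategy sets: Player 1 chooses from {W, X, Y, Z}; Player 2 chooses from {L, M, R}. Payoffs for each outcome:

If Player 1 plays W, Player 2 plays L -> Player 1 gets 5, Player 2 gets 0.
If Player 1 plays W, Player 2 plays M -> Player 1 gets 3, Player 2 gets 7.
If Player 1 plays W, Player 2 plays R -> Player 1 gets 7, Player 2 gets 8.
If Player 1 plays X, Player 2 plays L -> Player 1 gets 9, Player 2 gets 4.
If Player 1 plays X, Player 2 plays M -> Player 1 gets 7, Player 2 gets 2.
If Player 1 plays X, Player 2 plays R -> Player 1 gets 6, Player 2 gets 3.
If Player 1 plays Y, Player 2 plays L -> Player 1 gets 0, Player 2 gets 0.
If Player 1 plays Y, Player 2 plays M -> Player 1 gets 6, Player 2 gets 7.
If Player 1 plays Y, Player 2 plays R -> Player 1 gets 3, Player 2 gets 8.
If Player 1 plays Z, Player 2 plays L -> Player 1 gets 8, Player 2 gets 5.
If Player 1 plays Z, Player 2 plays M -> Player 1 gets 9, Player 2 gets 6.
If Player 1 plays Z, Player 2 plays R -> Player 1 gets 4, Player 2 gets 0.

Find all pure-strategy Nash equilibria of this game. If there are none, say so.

(W, L): Player 1 can switch to X (5 → 9). Not NE.
(W, M): Player 1 can switch to X (3 → 7). Not NE.
(W, R): Player 1 gets 7, best alternative 6; Player 2 gets 8, best alternative 7. No profitable deviation — NE.
(X, L): Player 1 gets 9, best alternative 8; Player 2 gets 4, best alternative 3. No profitable deviation — NE.
(X, M): Player 1 can switch to Z (7 → 9). Not NE.
(X, R): Player 1 can switch to W (6 → 7). Not NE.
(Y, L): Player 1 can switch to W (0 → 5). Not NE.
(Y, M): Player 1 can switch to X (6 → 7). Not NE.
(Y, R): Player 1 can switch to W (3 → 7). Not NE.
(Z, L): Player 1 can switch to X (8 → 9). Not NE.
(Z, M): Player 1 gets 9, best alternative 7; Player 2 gets 6, best alternative 5. No profitable deviation — NE.
(Z, R): Player 1 can switch to W (4 → 7). Not NE.

The pure Nash equilibria are (W, R) and (X, L) and (Z, M).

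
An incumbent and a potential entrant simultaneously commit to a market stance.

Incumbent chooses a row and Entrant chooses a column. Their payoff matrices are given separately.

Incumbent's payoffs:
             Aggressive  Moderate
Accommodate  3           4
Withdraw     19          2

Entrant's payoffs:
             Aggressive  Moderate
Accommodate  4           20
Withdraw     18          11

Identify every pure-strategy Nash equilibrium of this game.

Incumbent against Aggressive: payoffs 3, 19 → best response Withdraw.
Incumbent against Moderate: payoffs 4, 2 → best response Accommodate.
Entrant against Accommodate: payoffs 4, 20 → best response Moderate.
Entrant against Withdraw: payoffs 18, 11 → best response Aggressive.
Mutual best responses: (Accommodate, Moderate); (Withdraw, Aggressive).

(Accommodate, Moderate); (Withdraw, Aggressive)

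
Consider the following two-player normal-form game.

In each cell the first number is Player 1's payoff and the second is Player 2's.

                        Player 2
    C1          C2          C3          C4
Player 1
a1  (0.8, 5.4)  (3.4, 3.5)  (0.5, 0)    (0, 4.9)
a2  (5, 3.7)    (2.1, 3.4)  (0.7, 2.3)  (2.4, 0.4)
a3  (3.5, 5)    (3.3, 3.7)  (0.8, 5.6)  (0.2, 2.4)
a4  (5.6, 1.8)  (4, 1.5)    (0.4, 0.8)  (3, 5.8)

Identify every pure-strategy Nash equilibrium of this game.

(a3, C3); (a4, C4)

Player 1 against C1: payoffs 0.8, 5, 3.5, 5.6 → best response a4.
Player 1 against C2: payoffs 3.4, 2.1, 3.3, 4 → best response a4.
Player 1 against C3: payoffs 0.5, 0.7, 0.8, 0.4 → best response a3.
Player 1 against C4: payoffs 0, 2.4, 0.2, 3 → best response a4.
Player 2 against a1: payoffs 5.4, 3.5, 0, 4.9 → best response C1.
Player 2 against a2: payoffs 3.7, 3.4, 2.3, 0.4 → best response C1.
Player 2 against a3: payoffs 5, 3.7, 5.6, 2.4 → best response C3.
Player 2 against a4: payoffs 1.8, 1.5, 0.8, 5.8 → best response C4.
Mutual best responses: (a3, C3); (a4, C4).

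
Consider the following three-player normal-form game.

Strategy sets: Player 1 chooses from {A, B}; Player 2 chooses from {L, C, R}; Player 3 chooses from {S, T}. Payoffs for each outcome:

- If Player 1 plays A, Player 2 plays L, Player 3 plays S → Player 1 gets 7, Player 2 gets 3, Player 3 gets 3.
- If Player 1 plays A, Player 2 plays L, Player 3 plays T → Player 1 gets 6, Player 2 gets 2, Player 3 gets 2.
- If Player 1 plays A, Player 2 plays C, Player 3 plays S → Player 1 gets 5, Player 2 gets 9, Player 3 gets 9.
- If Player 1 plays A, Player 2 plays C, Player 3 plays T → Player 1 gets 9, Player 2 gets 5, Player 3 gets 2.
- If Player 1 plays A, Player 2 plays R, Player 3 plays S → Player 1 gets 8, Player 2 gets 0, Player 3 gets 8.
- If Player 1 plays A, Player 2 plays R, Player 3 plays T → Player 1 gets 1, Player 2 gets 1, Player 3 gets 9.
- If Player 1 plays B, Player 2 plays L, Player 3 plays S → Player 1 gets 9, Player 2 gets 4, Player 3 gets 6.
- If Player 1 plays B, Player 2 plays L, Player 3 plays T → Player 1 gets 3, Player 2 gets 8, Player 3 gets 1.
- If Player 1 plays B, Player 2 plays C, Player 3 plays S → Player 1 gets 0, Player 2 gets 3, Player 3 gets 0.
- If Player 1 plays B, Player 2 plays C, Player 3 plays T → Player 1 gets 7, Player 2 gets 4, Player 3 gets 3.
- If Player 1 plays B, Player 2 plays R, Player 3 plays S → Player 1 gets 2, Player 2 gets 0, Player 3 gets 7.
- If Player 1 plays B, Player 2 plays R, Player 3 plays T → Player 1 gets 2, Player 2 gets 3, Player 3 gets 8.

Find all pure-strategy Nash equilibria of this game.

Player 1 against (L, S): payoffs 7, 9 → best response B.
Player 1 against (L, T): payoffs 6, 3 → best response A.
Player 1 against (C, S): payoffs 5, 0 → best response A.
Player 1 against (C, T): payoffs 9, 7 → best response A.
Player 1 against (R, S): payoffs 8, 2 → best response A.
Player 1 against (R, T): payoffs 1, 2 → best response B.
Player 2 against (A, S): payoffs 3, 9, 0 → best response C.
Player 2 against (A, T): payoffs 2, 5, 1 → best response C.
Player 2 against (B, S): payoffs 4, 3, 0 → best response L.
Player 2 against (B, T): payoffs 8, 4, 3 → best response L.
Player 3 against (A, L): payoffs 3, 2 → best response S.
Player 3 against (A, C): payoffs 9, 2 → best response S.
Player 3 against (A, R): payoffs 8, 9 → best response T.
Player 3 against (B, L): payoffs 6, 1 → best response S.
Player 3 against (B, C): payoffs 0, 3 → best response T.
Player 3 against (B, R): payoffs 7, 8 → best response T.
Mutual best responses: (A, C, S); (B, L, S).

Pure-strategy Nash equilibria: (A, C, S), (B, L, S)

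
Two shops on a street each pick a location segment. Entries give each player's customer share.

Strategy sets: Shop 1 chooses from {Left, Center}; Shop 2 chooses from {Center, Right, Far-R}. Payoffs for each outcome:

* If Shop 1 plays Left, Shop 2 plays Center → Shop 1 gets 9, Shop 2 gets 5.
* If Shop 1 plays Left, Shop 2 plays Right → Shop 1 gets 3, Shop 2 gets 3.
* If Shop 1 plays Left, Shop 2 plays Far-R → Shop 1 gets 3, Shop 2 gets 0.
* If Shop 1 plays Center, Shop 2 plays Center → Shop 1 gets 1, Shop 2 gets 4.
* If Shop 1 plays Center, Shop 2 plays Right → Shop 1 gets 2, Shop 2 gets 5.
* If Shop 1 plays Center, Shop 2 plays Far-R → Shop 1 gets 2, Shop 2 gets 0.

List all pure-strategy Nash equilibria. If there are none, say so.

Check each profile: it is a Nash equilibrium iff no player can strictly gain by switching unilaterally.
(Left, Center): Shop 1 gets 9, best alternative 1; Shop 2 gets 5, best alternative 3. No profitable deviation — NE.
(Left, Right): Shop 2 can switch to Center (3 → 5). Not NE.
(Left, Far-R): Shop 2 can switch to Center (0 → 5). Not NE.
(Center, Center): Shop 1 can switch to Left (1 → 9). Not NE.
(Center, Right): Shop 1 can switch to Left (2 → 3). Not NE.
(Center, Far-R): Shop 1 can switch to Left (2 → 3). Not NE.

(Left, Center)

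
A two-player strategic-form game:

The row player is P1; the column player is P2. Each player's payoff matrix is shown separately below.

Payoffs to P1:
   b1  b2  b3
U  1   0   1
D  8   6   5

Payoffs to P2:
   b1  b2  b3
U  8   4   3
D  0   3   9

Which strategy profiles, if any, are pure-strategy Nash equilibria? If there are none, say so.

(U, b1): P1 can switch to D (1 → 8). Not NE.
(U, b2): P1 can switch to D (0 → 6). Not NE.
(U, b3): P1 can switch to D (1 → 5). Not NE.
(D, b1): P2 can switch to b2 (0 → 3). Not NE.
(D, b2): P2 can switch to b3 (3 → 9). Not NE.
(D, b3): P1 gets 5, best alternative 1; P2 gets 9, best alternative 3. No profitable deviation — NE.

The unique pure-strategy Nash equilibrium is (D, b3).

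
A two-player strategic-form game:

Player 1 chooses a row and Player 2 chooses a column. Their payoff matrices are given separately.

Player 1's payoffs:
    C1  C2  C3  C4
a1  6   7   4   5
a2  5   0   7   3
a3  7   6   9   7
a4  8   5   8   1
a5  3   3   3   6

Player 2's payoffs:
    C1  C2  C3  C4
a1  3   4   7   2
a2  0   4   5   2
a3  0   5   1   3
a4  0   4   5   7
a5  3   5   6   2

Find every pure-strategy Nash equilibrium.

Player 1 against C1: payoffs 6, 5, 7, 8, 3 → best response a4.
Player 1 against C2: payoffs 7, 0, 6, 5, 3 → best response a1.
Player 1 against C3: payoffs 4, 7, 9, 8, 3 → best response a3.
Player 1 against C4: payoffs 5, 3, 7, 1, 6 → best response a3.
Player 2 against a1: payoffs 3, 4, 7, 2 → best response C3.
Player 2 against a2: payoffs 0, 4, 5, 2 → best response C3.
Player 2 against a3: payoffs 0, 5, 1, 3 → best response C2.
Player 2 against a4: payoffs 0, 4, 5, 7 → best response C4.
Player 2 against a5: payoffs 3, 5, 6, 2 → best response C3.
No profile is a mutual best response for all players.

none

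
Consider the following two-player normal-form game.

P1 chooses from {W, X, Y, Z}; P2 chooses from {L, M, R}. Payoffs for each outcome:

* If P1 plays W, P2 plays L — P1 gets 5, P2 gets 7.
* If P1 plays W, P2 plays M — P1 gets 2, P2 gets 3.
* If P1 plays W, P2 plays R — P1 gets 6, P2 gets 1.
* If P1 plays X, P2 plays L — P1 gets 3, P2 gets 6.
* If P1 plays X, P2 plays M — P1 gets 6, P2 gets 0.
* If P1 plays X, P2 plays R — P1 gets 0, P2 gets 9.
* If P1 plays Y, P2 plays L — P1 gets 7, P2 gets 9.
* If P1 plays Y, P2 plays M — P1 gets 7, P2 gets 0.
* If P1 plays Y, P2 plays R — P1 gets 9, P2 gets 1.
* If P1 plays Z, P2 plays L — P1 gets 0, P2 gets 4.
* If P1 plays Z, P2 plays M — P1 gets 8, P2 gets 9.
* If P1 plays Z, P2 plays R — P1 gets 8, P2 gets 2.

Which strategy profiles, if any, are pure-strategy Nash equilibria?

Pure-strategy Nash equilibria: (Y, L), (Z, M)

Mark each player's best response to every combination of opponents' strategies; a profile where every player is best-responding is a pure Nash equilibrium.
P1 against L: payoffs 5, 3, 7, 0 → best response Y.
P1 against M: payoffs 2, 6, 7, 8 → best response Z.
P1 against R: payoffs 6, 0, 9, 8 → best response Y.
P2 against W: payoffs 7, 3, 1 → best response L.
P2 against X: payoffs 6, 0, 9 → best response R.
P2 against Y: payoffs 9, 0, 1 → best response L.
P2 against Z: payoffs 4, 9, 2 → best response M.
Mutual best responses: (Y, L); (Z, M).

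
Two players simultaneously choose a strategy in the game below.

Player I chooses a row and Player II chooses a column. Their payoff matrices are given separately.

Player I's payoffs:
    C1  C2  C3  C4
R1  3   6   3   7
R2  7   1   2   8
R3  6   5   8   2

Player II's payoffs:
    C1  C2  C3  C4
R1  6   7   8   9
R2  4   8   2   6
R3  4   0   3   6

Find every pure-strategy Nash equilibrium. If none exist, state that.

No pure-strategy Nash equilibrium.

(R1, C1): Player I can switch to R2 (3 → 7). Not NE.
(R1, C2): Player II can switch to C3 (7 → 8). Not NE.
(R1, C3): Player I can switch to R3 (3 → 8). Not NE.
(R1, C4): Player I can switch to R2 (7 → 8). Not NE.
(R2, C1): Player II can switch to C2 (4 → 8). Not NE.
(R2, C2): Player I can switch to R1 (1 → 6). Not NE.
(R2, C3): Player I can switch to R1 (2 → 3). Not NE.
(R2, C4): Player II can switch to C2 (6 → 8). Not NE.
(R3, C1): Player I can switch to R2 (6 → 7). Not NE.
(R3, C2): Player I can switch to R1 (5 → 6). Not NE.
(R3, C3): Player II can switch to C1 (3 → 4). Not NE.
(R3, C4): Player I can switch to R1 (2 → 7). Not NE.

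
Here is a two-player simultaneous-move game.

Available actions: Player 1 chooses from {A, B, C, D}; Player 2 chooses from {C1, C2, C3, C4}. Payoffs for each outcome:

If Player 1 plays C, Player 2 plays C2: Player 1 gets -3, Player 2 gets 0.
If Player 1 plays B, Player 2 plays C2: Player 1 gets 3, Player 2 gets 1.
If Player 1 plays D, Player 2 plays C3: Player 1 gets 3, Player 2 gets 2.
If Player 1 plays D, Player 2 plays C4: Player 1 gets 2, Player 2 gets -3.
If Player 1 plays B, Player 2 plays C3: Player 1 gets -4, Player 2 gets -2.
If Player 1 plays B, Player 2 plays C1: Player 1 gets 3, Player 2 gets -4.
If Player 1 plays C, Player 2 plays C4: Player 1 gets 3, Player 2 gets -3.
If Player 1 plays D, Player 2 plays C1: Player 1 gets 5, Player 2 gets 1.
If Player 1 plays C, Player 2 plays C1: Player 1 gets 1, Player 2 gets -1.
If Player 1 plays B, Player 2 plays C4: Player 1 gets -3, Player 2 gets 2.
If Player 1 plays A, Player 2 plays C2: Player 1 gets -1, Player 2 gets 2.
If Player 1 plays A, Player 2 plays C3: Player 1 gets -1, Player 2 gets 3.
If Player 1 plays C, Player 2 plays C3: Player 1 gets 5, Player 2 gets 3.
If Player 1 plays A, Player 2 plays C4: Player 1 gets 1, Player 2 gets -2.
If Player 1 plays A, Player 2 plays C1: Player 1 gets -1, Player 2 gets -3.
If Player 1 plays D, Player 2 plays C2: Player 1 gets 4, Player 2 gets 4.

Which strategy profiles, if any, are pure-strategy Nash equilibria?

The pure Nash equilibria are (C, C3); (D, C2).

Player 1 against C1: payoffs -1, 3, 1, 5 → best response D.
Player 1 against C2: payoffs -1, 3, -3, 4 → best response D.
Player 1 against C3: payoffs -1, -4, 5, 3 → best response C.
Player 1 against C4: payoffs 1, -3, 3, 2 → best response C.
Player 2 against A: payoffs -3, 2, 3, -2 → best response C3.
Player 2 against B: payoffs -4, 1, -2, 2 → best response C4.
Player 2 against C: payoffs -1, 0, 3, -3 → best response C3.
Player 2 against D: payoffs 1, 4, 2, -3 → best response C2.
Mutual best responses: (C, C3); (D, C2).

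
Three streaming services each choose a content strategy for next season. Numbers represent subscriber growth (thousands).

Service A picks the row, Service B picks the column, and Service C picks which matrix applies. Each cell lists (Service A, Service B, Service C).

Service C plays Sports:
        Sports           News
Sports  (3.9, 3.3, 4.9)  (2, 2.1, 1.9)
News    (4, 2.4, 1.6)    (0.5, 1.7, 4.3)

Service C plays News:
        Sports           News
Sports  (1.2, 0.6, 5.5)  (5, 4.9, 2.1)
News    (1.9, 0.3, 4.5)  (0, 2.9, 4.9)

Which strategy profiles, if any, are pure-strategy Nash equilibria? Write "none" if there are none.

(Sports, Sports, Sports): Service A can switch to News (3.9 → 4). Not NE.
(Sports, Sports, News): Service A can switch to News (1.2 → 1.9). Not NE.
(Sports, News, Sports): Service B can switch to Sports (2.1 → 3.3). Not NE.
(Sports, News, News): Service A gets 5, best alternative 0; Service B gets 4.9, best alternative 0.6; Service C gets 2.1, best alternative 1.9. No profitable deviation — NE.
(News, Sports, Sports): Service C can switch to News (1.6 → 4.5). Not NE.
(News, Sports, News): Service B can switch to News (0.3 → 2.9). Not NE.
(News, News, Sports): Service A can switch to Sports (0.5 → 2). Not NE.
(News, News, News): Service A can switch to Sports (0 → 5). Not NE.

The unique pure-strategy Nash equilibrium is (Sports, News, News).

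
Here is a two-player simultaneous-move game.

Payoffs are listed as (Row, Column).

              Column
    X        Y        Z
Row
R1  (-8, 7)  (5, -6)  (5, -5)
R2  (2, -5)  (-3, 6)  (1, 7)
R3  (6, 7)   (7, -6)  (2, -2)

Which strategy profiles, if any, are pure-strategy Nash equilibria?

(R3, X)

Mark each player's best response to every combination of opponents' strategies; a profile where every player is best-responding is a pure Nash equilibrium.
Row against X: payoffs -8, 2, 6 → best response R3.
Row against Y: payoffs 5, -3, 7 → best response R3.
Row against Z: payoffs 5, 1, 2 → best response R1.
Column against R1: payoffs 7, -6, -5 → best response X.
Column against R2: payoffs -5, 6, 7 → best response Z.
Column against R3: payoffs 7, -6, -2 → best response X.
Mutual best responses: (R3, X).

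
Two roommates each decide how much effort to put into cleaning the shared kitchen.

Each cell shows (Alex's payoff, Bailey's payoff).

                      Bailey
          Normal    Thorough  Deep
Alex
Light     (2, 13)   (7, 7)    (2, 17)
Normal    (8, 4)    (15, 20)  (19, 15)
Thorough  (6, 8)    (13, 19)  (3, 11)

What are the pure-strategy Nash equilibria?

Pure NE: (Normal, Thorough)

(Light, Normal): Alex can switch to Normal (2 → 8). Not NE.
(Light, Thorough): Alex can switch to Normal (7 → 15). Not NE.
(Light, Deep): Alex can switch to Normal (2 → 19). Not NE.
(Normal, Normal): Bailey can switch to Thorough (4 → 20). Not NE.
(Normal, Thorough): Alex gets 15, best alternative 13; Bailey gets 20, best alternative 15. No profitable deviation — NE.
(Normal, Deep): Bailey can switch to Thorough (15 → 20). Not NE.
(Thorough, Normal): Alex can switch to Normal (6 → 8). Not NE.
(The remaining 2 profiles each have a profitable deviation by the same check.)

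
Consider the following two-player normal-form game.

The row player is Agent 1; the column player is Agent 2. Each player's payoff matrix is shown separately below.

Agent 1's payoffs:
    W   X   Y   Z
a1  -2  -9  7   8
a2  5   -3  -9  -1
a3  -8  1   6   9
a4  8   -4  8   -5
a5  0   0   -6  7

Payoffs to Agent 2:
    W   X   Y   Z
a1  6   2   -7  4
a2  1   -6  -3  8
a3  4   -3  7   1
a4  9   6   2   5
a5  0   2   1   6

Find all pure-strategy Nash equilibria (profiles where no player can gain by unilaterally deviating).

(a4, W)

(a1, W): Agent 1 can switch to a2 (-2 → 5). Not NE.
(a1, X): Agent 1 can switch to a2 (-9 → -3). Not NE.
(a1, Y): Agent 1 can switch to a4 (7 → 8). Not NE.
(a1, Z): Agent 1 can switch to a3 (8 → 9). Not NE.
(a2, W): Agent 1 can switch to a4 (5 → 8). Not NE.
(a2, X): Agent 1 can switch to a3 (-3 → 1). Not NE.
(a4, W): Agent 1 gets 8, best alternative 5; Agent 2 gets 9, best alternative 6. No profitable deviation — NE.
(The remaining 13 profiles each have a profitable deviation by the same check.)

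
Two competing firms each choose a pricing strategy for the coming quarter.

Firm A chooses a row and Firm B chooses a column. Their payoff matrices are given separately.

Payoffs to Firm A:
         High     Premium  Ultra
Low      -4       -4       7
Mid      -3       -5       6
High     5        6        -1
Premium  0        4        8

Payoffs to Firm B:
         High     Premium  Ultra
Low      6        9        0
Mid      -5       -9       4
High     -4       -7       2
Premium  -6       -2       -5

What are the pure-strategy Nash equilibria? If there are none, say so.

This game has no pure Nash equilibrium.

Firm A against High: payoffs -4, -3, 5, 0 → best response High.
Firm A against Premium: payoffs -4, -5, 6, 4 → best response High.
Firm A against Ultra: payoffs 7, 6, -1, 8 → best response Premium.
Firm B against Low: payoffs 6, 9, 0 → best response Premium.
Firm B against Mid: payoffs -5, -9, 4 → best response Ultra.
Firm B against High: payoffs -4, -7, 2 → best response Ultra.
Firm B against Premium: payoffs -6, -2, -5 → best response Premium.
No profile is a mutual best response for all players.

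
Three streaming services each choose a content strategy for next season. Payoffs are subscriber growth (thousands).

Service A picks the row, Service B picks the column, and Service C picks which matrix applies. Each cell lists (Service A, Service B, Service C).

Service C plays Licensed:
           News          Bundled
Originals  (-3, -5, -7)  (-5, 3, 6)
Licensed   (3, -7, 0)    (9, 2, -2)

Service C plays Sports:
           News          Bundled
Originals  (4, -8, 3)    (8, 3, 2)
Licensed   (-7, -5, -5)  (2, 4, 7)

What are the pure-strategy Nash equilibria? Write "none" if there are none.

Check each profile: it is a Nash equilibrium iff no player can strictly gain by switching unilaterally.
(Originals, News, Licensed): Service A can switch to Licensed (-3 → 3). Not NE.
(Originals, News, Sports): Service B can switch to Bundled (-8 → 3). Not NE.
(Originals, Bundled, Licensed): Service A can switch to Licensed (-5 → 9). Not NE.
(Originals, Bundled, Sports): Service C can switch to Licensed (2 → 6). Not NE.
(Licensed, News, Licensed): Service B can switch to Bundled (-7 → 2). Not NE.
(Licensed, News, Sports): Service A can switch to Originals (-7 → 4). Not NE.
(Licensed, Bundled, Licensed): Service C can switch to Sports (-2 → 7). Not NE.
(Licensed, Bundled, Sports): Service A can switch to Originals (2 → 8). Not NE.

No pure-strategy Nash equilibrium.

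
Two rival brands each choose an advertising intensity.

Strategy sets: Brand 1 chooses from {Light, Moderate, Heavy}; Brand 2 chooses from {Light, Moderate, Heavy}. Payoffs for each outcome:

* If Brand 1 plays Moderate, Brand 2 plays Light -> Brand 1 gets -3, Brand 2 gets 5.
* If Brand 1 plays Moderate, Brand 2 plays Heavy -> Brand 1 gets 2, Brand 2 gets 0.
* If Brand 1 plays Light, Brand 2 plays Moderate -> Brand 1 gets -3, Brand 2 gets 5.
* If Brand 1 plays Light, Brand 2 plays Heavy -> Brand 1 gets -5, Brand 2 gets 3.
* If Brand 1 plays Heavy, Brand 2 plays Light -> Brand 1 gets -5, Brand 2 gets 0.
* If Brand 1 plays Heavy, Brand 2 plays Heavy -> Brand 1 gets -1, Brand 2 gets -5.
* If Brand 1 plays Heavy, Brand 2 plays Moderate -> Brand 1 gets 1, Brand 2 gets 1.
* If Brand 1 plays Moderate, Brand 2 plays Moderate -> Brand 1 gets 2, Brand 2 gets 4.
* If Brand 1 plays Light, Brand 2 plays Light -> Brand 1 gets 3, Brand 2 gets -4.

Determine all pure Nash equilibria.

No pure-strategy Nash equilibrium.

For each strategy profile, look for a profitable unilateral deviation.
(Light, Light): Brand 2 can switch to Moderate (-4 → 5). Not NE.
(Light, Moderate): Brand 1 can switch to Moderate (-3 → 2). Not NE.
(Light, Heavy): Brand 1 can switch to Moderate (-5 → 2). Not NE.
(Moderate, Light): Brand 1 can switch to Light (-3 → 3). Not NE.
(Moderate, Moderate): Brand 2 can switch to Light (4 → 5). Not NE.
(Moderate, Heavy): Brand 2 can switch to Light (0 → 5). Not NE.
(Heavy, Light): Brand 1 can switch to Light (-5 → 3). Not NE.
(Heavy, Moderate): Brand 1 can switch to Moderate (1 → 2). Not NE.
(Heavy, Heavy): Brand 1 can switch to Moderate (-1 → 2). Not NE.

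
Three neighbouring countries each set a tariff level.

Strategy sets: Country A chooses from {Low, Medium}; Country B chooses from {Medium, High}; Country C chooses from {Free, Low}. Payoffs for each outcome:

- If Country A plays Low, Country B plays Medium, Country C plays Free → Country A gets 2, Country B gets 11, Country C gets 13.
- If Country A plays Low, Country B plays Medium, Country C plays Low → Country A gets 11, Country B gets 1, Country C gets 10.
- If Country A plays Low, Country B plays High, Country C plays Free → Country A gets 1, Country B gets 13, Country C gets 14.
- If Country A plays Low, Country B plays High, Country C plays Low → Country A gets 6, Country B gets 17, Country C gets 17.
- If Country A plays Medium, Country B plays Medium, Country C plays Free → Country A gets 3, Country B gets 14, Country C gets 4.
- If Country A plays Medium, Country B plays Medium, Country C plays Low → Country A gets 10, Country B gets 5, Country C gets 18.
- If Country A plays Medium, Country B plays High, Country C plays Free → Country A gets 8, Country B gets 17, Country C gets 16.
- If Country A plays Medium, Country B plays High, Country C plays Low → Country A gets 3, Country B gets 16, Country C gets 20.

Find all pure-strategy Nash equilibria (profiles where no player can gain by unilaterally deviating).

Country A against (Medium, Free): payoffs 2, 3 → best response Medium.
Country A against (Medium, Low): payoffs 11, 10 → best response Low.
Country A against (High, Free): payoffs 1, 8 → best response Medium.
Country A against (High, Low): payoffs 6, 3 → best response Low.
Country B against (Low, Free): payoffs 11, 13 → best response High.
Country B against (Low, Low): payoffs 1, 17 → best response High.
Country B against (Medium, Free): payoffs 14, 17 → best response High.
Country B against (Medium, Low): payoffs 5, 16 → best response High.
Country C against (Low, Medium): payoffs 13, 10 → best response Free.
Country C against (Low, High): payoffs 14, 17 → best response Low.
Country C against (Medium, Medium): payoffs 4, 18 → best response Low.
Country C against (Medium, High): payoffs 16, 20 → best response Low.
Mutual best responses: (Low, High, Low).

The unique pure-strategy Nash equilibrium is (Low, High, Low).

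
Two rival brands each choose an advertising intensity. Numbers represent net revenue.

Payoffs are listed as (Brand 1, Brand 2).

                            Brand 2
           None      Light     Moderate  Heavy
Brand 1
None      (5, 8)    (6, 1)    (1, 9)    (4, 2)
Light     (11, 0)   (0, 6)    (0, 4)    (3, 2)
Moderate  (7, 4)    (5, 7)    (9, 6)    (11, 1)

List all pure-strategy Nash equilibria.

Check each profile: it is a Nash equilibrium iff no player can strictly gain by switching unilaterally.
(None, None): Brand 1 can switch to Light (5 → 11). Not NE.
(None, Light): Brand 2 can switch to None (1 → 8). Not NE.
(None, Moderate): Brand 1 can switch to Moderate (1 → 9). Not NE.
(None, Heavy): Brand 1 can switch to Moderate (4 → 11). Not NE.
(Light, None): Brand 2 can switch to Light (0 → 6). Not NE.
(Light, Light): Brand 1 can switch to None (0 → 6). Not NE.
(The remaining 6 profiles each have a profitable deviation by the same check.)

There is no pure-strategy Nash equilibrium.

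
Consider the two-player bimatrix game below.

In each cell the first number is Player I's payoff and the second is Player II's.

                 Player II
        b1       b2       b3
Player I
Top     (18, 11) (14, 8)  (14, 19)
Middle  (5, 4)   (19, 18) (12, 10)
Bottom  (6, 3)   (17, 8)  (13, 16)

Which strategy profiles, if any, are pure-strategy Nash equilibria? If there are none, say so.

(Top, b3) and (Middle, b2)

(Top, b1): Player II can switch to b3 (11 → 19). Not NE.
(Top, b2): Player I can switch to Middle (14 → 19). Not NE.
(Top, b3): Player I gets 14, best alternative 13; Player II gets 19, best alternative 11. No profitable deviation — NE.
(Middle, b1): Player I can switch to Top (5 → 18). Not NE.
(Middle, b2): Player I gets 19, best alternative 17; Player II gets 18, best alternative 10. No profitable deviation — NE.
(Middle, b3): Player I can switch to Top (12 → 14). Not NE.
(Bottom, b1): Player I can switch to Top (6 → 18). Not NE.
(Bottom, b2): Player I can switch to Middle (17 → 19). Not NE.
(The remaining 1 profile has a profitable deviation by the same check.)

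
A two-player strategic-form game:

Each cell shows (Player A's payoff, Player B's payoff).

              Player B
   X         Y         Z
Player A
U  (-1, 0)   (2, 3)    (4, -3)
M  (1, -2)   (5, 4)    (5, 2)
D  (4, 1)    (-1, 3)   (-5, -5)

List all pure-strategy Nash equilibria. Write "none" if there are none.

For each strategy profile, look for a profitable unilateral deviation.
(U, X): Player A can switch to M (-1 → 1). Not NE.
(U, Y): Player A can switch to M (2 → 5). Not NE.
(U, Z): Player A can switch to M (4 → 5). Not NE.
(M, X): Player A can switch to D (1 → 4). Not NE.
(M, Y): Player A gets 5, best alternative 2; Player B gets 4, best alternative 2. No profitable deviation — NE.
(M, Z): Player B can switch to Y (2 → 4). Not NE.
(D, X): Player B can switch to Y (1 → 3). Not NE.
(D, Y): Player A can switch to U (-1 → 2). Not NE.
(D, Z): Player A can switch to U (-5 → 4). Not NE.

Pure NE: (M, Y)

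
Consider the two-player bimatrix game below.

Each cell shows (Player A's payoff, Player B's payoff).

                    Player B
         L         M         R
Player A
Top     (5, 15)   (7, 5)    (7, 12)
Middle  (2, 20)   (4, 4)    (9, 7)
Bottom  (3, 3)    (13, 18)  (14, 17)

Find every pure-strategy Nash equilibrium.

(Top, L): Player A gets 5, best alternative 3; Player B gets 15, best alternative 12. No profitable deviation — NE.
(Top, M): Player A can switch to Bottom (7 → 13). Not NE.
(Top, R): Player A can switch to Middle (7 → 9). Not NE.
(Middle, L): Player A can switch to Top (2 → 5). Not NE.
(Middle, M): Player A can switch to Top (4 → 7). Not NE.
(Middle, R): Player A can switch to Bottom (9 → 14). Not NE.
(Bottom, L): Player A can switch to Top (3 → 5). Not NE.
(Bottom, M): Player A gets 13, best alternative 7; Player B gets 18, best alternative 17. No profitable deviation — NE.
(Bottom, R): Player B can switch to M (17 → 18). Not NE.

The pure Nash equilibria are (Top, L) and (Bottom, M).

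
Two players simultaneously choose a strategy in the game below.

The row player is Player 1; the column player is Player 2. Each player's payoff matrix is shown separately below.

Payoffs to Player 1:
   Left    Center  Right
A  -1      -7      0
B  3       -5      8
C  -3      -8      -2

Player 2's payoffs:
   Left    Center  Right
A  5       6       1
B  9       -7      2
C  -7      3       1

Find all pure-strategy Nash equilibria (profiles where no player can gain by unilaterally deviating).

Pure NE: (B, Left)

Player 1 against Left: payoffs -1, 3, -3 → best response B.
Player 1 against Center: payoffs -7, -5, -8 → best response B.
Player 1 against Right: payoffs 0, 8, -2 → best response B.
Player 2 against A: payoffs 5, 6, 1 → best response Center.
Player 2 against B: payoffs 9, -7, 2 → best response Left.
Player 2 against C: payoffs -7, 3, 1 → best response Center.
Mutual best responses: (B, Left).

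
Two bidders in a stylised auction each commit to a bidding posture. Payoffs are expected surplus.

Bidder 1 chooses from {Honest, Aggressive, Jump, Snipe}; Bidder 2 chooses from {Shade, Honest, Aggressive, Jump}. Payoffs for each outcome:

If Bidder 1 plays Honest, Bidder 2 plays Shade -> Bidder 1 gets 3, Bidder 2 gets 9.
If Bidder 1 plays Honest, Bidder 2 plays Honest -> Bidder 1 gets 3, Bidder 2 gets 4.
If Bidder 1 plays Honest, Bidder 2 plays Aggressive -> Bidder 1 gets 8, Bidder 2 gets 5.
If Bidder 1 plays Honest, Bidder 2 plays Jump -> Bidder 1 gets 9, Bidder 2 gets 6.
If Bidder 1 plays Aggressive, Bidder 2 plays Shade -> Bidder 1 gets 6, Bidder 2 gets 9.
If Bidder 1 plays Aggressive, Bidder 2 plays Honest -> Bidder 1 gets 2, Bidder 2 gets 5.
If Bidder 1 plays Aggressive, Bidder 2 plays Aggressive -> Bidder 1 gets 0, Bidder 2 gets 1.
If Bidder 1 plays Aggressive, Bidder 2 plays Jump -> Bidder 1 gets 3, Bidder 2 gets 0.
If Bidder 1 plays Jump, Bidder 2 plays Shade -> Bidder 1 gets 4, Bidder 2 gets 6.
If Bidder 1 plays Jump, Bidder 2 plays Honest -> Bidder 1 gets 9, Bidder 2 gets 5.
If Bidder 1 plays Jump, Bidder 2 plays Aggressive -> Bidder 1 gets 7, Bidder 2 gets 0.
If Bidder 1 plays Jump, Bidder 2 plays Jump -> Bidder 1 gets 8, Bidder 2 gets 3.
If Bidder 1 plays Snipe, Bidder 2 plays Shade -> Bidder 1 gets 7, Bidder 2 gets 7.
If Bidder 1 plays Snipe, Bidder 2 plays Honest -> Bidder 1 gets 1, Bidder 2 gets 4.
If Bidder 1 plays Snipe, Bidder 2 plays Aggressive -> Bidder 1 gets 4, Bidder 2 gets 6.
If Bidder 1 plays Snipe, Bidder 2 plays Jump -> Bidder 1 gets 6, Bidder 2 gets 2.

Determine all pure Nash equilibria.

The unique pure-strategy Nash equilibrium is (Snipe, Shade).

Bidder 1 against Shade: payoffs 3, 6, 4, 7 → best response Snipe.
Bidder 1 against Honest: payoffs 3, 2, 9, 1 → best response Jump.
Bidder 1 against Aggressive: payoffs 8, 0, 7, 4 → best response Honest.
Bidder 1 against Jump: payoffs 9, 3, 8, 6 → best response Honest.
Bidder 2 against Honest: payoffs 9, 4, 5, 6 → best response Shade.
Bidder 2 against Aggressive: payoffs 9, 5, 1, 0 → best response Shade.
Bidder 2 against Jump: payoffs 6, 5, 0, 3 → best response Shade.
Bidder 2 against Snipe: payoffs 7, 4, 6, 2 → best response Shade.
Mutual best responses: (Snipe, Shade).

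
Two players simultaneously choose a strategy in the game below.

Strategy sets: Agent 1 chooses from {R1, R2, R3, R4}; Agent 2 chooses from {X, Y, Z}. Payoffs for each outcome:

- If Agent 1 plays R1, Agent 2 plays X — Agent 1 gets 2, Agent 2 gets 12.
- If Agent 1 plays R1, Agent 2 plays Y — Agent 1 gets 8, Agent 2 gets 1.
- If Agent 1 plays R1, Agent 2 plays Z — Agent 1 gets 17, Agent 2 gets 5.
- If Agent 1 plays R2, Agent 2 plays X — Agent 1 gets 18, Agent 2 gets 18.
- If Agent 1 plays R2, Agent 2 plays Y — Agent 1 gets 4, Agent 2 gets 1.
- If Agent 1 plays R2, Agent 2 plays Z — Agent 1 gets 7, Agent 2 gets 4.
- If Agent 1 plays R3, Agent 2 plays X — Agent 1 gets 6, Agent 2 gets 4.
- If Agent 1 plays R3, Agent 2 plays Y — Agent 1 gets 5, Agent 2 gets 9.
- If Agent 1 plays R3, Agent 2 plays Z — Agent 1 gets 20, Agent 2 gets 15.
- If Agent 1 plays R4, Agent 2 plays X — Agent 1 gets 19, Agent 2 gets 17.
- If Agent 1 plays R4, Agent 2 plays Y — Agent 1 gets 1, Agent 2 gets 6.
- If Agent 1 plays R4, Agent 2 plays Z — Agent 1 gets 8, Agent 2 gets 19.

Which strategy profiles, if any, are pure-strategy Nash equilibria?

Agent 1 against X: payoffs 2, 18, 6, 19 → best response R4.
Agent 1 against Y: payoffs 8, 4, 5, 1 → best response R1.
Agent 1 against Z: payoffs 17, 7, 20, 8 → best response R3.
Agent 2 against R1: payoffs 12, 1, 5 → best response X.
Agent 2 against R2: payoffs 18, 1, 4 → best response X.
Agent 2 against R3: payoffs 4, 9, 15 → best response Z.
Agent 2 against R4: payoffs 17, 6, 19 → best response Z.
Mutual best responses: (R3, Z).

Pure NE: (R3, Z)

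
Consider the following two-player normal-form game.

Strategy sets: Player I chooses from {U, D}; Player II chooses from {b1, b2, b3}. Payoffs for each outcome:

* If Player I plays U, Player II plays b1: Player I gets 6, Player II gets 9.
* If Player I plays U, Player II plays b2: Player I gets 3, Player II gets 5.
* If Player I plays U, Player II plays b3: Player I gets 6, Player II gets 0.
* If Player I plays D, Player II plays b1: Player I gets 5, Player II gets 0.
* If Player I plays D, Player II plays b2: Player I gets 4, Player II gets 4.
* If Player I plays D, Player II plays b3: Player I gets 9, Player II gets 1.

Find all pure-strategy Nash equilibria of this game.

Pure-strategy Nash equilibria: (U, b1); (D, b2)

(U, b1): Player I gets 6, best alternative 5; Player II gets 9, best alternative 5. No profitable deviation — NE.
(U, b2): Player I can switch to D (3 → 4). Not NE.
(U, b3): Player I can switch to D (6 → 9). Not NE.
(D, b1): Player I can switch to U (5 → 6). Not NE.
(D, b2): Player I gets 4, best alternative 3; Player II gets 4, best alternative 1. No profitable deviation — NE.
(D, b3): Player II can switch to b2 (1 → 4). Not NE.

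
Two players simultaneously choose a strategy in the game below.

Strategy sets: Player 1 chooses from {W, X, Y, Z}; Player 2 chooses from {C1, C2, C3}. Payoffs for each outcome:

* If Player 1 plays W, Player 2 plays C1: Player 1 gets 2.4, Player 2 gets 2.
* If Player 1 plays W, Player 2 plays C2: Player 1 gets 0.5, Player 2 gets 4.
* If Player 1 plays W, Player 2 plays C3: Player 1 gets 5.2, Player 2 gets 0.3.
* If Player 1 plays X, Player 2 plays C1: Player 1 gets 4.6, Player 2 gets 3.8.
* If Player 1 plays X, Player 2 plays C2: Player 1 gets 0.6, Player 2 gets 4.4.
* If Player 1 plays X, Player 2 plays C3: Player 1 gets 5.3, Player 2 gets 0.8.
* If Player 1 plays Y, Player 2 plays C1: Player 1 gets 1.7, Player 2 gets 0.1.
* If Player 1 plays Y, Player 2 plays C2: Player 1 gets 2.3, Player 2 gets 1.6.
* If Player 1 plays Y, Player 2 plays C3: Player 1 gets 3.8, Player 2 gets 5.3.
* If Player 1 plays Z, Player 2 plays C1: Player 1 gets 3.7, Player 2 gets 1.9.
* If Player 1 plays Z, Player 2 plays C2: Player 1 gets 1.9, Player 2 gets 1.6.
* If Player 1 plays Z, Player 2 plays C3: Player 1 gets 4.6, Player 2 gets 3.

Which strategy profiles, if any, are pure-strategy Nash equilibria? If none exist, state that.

none

(W, C1): Player 1 can switch to X (2.4 → 4.6). Not NE.
(W, C2): Player 1 can switch to X (0.5 → 0.6). Not NE.
(W, C3): Player 1 can switch to X (5.2 → 5.3). Not NE.
(X, C1): Player 2 can switch to C2 (3.8 → 4.4). Not NE.
(X, C2): Player 1 can switch to Y (0.6 → 2.3). Not NE.
(X, C3): Player 2 can switch to C1 (0.8 → 3.8). Not NE.
(Y, C1): Player 1 can switch to W (1.7 → 2.4). Not NE.
(Y, C2): Player 2 can switch to C3 (1.6 → 5.3). Not NE.
(The remaining 4 profiles each have a profitable deviation by the same check.)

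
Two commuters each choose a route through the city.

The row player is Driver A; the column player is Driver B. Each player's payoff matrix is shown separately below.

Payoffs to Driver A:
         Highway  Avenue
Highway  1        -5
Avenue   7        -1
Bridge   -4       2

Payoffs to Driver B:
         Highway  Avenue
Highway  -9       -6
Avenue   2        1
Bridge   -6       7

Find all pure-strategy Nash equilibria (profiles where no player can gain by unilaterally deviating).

Driver A against Highway: payoffs 1, 7, -4 → best response Avenue.
Driver A against Avenue: payoffs -5, -1, 2 → best response Bridge.
Driver B against Highway: payoffs -9, -6 → best response Avenue.
Driver B against Avenue: payoffs 2, 1 → best response Highway.
Driver B against Bridge: payoffs -6, 7 → best response Avenue.
Mutual best responses: (Avenue, Highway); (Bridge, Avenue).

Pure-strategy Nash equilibria: (Avenue, Highway); (Bridge, Avenue)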